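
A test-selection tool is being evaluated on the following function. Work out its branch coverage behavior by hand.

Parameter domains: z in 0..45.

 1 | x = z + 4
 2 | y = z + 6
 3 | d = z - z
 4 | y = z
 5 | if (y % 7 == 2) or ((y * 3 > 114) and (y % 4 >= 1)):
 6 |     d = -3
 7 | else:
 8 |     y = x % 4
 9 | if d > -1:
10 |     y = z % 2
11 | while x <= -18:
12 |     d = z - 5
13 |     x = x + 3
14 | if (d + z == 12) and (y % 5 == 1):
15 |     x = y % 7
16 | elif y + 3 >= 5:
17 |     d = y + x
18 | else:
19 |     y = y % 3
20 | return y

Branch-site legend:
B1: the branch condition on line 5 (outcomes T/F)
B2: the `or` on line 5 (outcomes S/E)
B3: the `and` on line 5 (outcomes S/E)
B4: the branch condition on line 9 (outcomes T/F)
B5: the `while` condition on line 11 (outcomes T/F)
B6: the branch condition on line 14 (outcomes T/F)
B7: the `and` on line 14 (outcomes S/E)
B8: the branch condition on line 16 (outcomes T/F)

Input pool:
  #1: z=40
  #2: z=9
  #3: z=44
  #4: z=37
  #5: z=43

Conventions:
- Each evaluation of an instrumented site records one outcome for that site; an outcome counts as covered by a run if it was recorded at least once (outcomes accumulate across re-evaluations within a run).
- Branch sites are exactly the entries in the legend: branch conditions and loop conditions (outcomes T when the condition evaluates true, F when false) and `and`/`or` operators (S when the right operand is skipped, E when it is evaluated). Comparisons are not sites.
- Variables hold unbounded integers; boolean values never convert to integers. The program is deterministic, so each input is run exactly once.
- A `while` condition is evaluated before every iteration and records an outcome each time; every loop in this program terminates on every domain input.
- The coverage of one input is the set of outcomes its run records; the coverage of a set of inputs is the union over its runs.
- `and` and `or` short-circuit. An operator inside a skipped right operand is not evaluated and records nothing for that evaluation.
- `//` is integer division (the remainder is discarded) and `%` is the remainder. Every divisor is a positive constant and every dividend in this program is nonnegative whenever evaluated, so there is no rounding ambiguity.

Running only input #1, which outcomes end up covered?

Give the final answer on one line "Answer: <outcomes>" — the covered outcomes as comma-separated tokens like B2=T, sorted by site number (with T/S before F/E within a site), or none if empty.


Running input #1 (z=40), event by event:
  B2->E, B3->E, B1->F, B4->T, B5->F, B7->S, B6->F, B8->F
as a set, this run covers: B1=F, B2=E, B3=E, B4=T, B5=F, B6=F, B7=S, B8=F
Answer: B1=F, B2=E, B3=E, B4=T, B5=F, B6=F, B7=S, B8=F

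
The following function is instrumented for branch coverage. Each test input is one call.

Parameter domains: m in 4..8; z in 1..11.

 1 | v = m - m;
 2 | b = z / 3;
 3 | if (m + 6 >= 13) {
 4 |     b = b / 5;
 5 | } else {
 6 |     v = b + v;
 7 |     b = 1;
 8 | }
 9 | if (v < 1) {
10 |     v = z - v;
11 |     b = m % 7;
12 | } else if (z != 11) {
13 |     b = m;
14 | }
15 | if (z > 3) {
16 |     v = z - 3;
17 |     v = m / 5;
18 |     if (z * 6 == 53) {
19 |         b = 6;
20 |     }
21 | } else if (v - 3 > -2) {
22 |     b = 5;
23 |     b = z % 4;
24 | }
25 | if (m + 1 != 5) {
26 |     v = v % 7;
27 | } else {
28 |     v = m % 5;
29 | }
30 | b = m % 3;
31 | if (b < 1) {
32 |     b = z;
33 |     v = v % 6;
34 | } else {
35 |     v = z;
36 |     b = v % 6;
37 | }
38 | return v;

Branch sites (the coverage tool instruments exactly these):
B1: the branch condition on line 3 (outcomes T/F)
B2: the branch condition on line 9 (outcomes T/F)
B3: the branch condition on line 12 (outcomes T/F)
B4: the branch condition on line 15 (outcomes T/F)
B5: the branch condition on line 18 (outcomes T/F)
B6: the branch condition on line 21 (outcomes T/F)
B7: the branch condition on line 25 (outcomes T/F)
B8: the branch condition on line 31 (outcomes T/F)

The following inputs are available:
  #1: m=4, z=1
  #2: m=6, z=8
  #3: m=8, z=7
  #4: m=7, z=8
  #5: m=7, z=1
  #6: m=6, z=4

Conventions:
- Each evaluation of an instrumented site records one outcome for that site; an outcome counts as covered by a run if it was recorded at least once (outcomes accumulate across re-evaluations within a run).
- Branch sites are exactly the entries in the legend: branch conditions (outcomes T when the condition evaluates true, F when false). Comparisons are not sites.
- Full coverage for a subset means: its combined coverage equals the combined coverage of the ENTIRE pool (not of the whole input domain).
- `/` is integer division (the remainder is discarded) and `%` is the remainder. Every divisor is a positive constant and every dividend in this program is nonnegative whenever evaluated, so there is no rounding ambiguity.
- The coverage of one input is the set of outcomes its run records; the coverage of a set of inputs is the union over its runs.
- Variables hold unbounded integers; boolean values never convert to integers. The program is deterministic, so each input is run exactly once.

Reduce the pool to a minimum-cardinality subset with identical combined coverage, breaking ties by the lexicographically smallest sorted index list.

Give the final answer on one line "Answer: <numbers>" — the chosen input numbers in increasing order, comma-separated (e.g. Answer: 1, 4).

test 1 (m=4, z=1) fires B1->F, B2->T, B4->F, B6->F, B7->F, B8->F; hits B1=F, B2=T, B4=F, B6=F, B7=F, B8=F
test 2 (m=6, z=8) fires B1->F, B2->F, B3->T, B4->T, B5->F, B7->T, B8->T; hits B1=F, B2=F, B3=T, B4=T, B5=F, B7=T, B8=T
test 3 (m=8, z=7) fires B1->T, B2->T, B4->T, B5->F, B7->T, B8->F; hits B1=T, B2=T, B4=T, B5=F, B7=T, B8=F
test 4 (m=7, z=8) fires B1->T, B2->T, B4->T, B5->F, B7->T, B8->F; hits B1=T, B2=T, B4=T, B5=F, B7=T, B8=F
test 5 (m=7, z=1) fires B1->T, B2->T, B4->F, B6->F, B7->T, B8->F; hits B1=T, B2=T, B4=F, B6=F, B7=T, B8=F
test 6 (m=6, z=4) fires B1->F, B2->F, B3->T, B4->T, B5->F, B7->T, B8->T; hits B1=F, B2=F, B3=T, B4=T, B5=F, B7=T, B8=T
together the pool reaches 13 outcomes: B1=T, B1=F, B2=T, B2=F, B3=T, B4=T, B4=F, B5=F, B6=F, B7=T, B7=F, B8=T, B8=F
size 1 is not enough: best union over all size-1 subsets is 7/13
size 2 is not enough: best union over all size-2 subsets is 12/13
size 3: inputs {1, 2, 3} cover all 13 outcomes, and no lexicographically smaller subset of this size does

Answer: 1, 2, 3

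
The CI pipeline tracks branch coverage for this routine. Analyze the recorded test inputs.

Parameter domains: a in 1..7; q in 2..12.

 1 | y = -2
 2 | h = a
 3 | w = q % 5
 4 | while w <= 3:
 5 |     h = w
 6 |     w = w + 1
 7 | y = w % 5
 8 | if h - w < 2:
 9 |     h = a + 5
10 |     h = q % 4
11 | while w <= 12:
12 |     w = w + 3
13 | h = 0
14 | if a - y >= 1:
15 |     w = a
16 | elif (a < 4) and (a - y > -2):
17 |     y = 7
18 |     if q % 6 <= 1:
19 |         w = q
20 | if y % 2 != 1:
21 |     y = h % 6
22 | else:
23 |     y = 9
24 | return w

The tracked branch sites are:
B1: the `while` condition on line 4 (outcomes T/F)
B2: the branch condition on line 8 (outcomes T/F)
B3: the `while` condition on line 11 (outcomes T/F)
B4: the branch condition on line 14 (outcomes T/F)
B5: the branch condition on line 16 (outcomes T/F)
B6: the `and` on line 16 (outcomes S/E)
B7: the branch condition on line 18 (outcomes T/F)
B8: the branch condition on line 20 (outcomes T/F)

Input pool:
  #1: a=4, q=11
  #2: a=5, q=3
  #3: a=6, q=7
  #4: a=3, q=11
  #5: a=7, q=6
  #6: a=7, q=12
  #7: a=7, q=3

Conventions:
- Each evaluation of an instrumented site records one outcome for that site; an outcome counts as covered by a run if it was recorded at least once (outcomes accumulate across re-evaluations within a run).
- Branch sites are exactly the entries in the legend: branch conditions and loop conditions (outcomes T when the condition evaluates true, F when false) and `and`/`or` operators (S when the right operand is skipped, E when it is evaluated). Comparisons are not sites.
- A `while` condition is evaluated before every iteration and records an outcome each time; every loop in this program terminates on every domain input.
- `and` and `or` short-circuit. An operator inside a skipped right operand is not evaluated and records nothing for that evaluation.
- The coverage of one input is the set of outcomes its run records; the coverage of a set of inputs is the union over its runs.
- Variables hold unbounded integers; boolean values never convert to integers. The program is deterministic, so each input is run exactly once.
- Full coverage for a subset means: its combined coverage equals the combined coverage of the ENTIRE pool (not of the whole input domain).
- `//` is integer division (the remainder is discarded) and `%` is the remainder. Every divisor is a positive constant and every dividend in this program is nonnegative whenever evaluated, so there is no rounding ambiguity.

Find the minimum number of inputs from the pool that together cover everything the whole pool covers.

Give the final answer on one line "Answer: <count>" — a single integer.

run #1 (a=4, q=11) runs B1->T, B1->T, B1->T, B1->F, B2->T, B3->T, B3->T, B3->T, B3->F, B4->F, B6->S, B5->F, B8->T; records B1=T, B1=F, B2=T, B3=T, B3=F, B4=F, B5=F, B6=S, B8=T
run #2 (a=5, q=3) runs B1->T, B1->F, B2->T, B3->T, B3->T, B3->T, B3->F, B4->T, B8->T; records B1=T, B1=F, B2=T, B3=T, B3=F, B4=T, B8=T
run #3 (a=6, q=7) runs B1->T, B1->T, B1->F, B2->T, B3->T, B3->T, B3->T, B3->F, B4->T, B8->T; records B1=T, B1=F, B2=T, B3=T, B3=F, B4=T, B8=T
run #4 (a=3, q=11) runs B1->T, B1->T, B1->T, B1->F, B2->T, B3->T, B3->T, B3->T, B3->F, B4->F, B6->E, B5->T, B7->F, B8->F; records B1=T, B1=F, B2=T, B3=T, B3=F, B4=F, B5=T, B6=E, B7=F, B8=F
run #5 (a=7, q=6) runs B1->T, B1->T, B1->T, B1->F, B2->T, B3->T, B3->T, B3->T, B3->F, B4->T, B8->T; records B1=T, B1=F, B2=T, B3=T, B3=F, B4=T, B8=T
run #6 (a=7, q=12) runs B1->T, B1->T, B1->F, B2->T, B3->T, B3->T, B3->T, B3->F, B4->T, B8->T; records B1=T, B1=F, B2=T, B3=T, B3=F, B4=T, B8=T
run #7 (a=7, q=3) runs B1->T, B1->F, B2->T, B3->T, B3->T, B3->T, B3->F, B4->T, B8->T; records B1=T, B1=F, B2=T, B3=T, B3=F, B4=T, B8=T
the full pool covers 14 outcomes: B1=T, B1=F, B2=T, B3=T, B3=F, B4=T, B4=F, B5=T, B5=F, B6=S, B6=E, B7=F, B8=T, B8=F
no size-1 subset reaches all 14 outcomes (best union: 10/14)
no size-2 subset reaches all 14 outcomes (best union: 13/14)
inputs {1, 2, 4} (size 3) cover everything; no size-3 subset with a lexicographically smaller index list covers all 14

Answer: 3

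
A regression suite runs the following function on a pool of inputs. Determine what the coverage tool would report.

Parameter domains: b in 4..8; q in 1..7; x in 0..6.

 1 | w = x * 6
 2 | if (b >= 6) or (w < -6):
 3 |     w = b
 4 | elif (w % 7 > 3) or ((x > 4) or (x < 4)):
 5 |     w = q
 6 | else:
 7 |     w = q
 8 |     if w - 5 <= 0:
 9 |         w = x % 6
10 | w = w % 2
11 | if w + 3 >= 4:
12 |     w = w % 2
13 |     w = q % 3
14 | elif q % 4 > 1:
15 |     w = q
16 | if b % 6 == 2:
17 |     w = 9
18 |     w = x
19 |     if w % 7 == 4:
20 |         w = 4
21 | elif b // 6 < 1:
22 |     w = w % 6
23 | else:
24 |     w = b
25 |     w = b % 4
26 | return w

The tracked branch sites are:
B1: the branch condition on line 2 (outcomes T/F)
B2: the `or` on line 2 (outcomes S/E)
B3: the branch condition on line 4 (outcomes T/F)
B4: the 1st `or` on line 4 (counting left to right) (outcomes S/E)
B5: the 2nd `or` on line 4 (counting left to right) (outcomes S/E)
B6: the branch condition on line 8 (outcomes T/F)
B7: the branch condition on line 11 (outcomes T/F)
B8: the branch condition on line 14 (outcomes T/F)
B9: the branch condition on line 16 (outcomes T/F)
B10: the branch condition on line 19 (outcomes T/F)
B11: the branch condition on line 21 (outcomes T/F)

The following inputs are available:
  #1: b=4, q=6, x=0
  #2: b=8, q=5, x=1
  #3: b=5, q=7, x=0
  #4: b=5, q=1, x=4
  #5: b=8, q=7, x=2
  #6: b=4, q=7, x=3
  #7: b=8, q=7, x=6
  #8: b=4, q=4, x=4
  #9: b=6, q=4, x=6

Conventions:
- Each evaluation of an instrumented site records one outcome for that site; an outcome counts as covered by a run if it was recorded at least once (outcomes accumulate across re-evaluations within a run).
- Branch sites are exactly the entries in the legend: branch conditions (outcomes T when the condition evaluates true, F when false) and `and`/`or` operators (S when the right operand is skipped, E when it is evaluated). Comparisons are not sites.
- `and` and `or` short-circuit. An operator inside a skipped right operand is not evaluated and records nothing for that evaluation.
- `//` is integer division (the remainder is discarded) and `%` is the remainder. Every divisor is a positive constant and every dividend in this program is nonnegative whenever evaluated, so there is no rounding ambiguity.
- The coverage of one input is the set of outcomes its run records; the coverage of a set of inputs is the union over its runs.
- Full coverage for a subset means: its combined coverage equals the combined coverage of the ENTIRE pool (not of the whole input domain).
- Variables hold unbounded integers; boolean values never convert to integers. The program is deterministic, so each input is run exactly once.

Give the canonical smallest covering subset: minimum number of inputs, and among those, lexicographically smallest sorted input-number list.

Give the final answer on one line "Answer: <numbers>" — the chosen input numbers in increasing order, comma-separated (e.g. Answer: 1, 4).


run #1 (b=4, q=6, x=0) runs B2->E, B1->F, B4->E, B5->E, B3->T, B7->F, B8->T, B9->F, B11->T; records B1=F, B2=E, B3=T, B4=E, B5=E, B7=F, B8=T, B9=F, B11=T
run #2 (b=8, q=5, x=1) runs B2->S, B1->T, B7->F, B8->F, B9->T, B10->F; records B1=T, B2=S, B7=F, B8=F, B9=T, B10=F
run #3 (b=5, q=7, x=0) runs B2->E, B1->F, B4->E, B5->E, B3->T, B7->T, B9->F, B11->T; records B1=F, B2=E, B3=T, B4=E, B5=E, B7=T, B9=F, B11=T
run #4 (b=5, q=1, x=4) runs B2->E, B1->F, B4->E, B5->E, B3->F, B6->T, B7->F, B8->F, B9->F, B11->T; records B1=F, B2=E, B3=F, B4=E, B5=E, B6=T, B7=F, B8=F, B9=F, B11=T
run #5 (b=8, q=7, x=2) runs B2->S, B1->T, B7->F, B8->T, B9->T, B10->F; records B1=T, B2=S, B7=F, B8=T, B9=T, B10=F
run #6 (b=4, q=7, x=3) runs B2->E, B1->F, B4->S, B3->T, B7->T, B9->F, B11->T; records B1=F, B2=E, B3=T, B4=S, B7=T, B9=F, B11=T
run #7 (b=8, q=7, x=6) runs B2->S, B1->T, B7->F, B8->T, B9->T, B10->F; records B1=T, B2=S, B7=F, B8=T, B9=T, B10=F
run #8 (b=4, q=4, x=4) runs B2->E, B1->F, B4->E, B5->E, B3->F, B6->T, B7->F, B8->F, B9->F, B11->T; records B1=F, B2=E, B3=F, B4=E, B5=E, B6=T, B7=F, B8=F, B9=F, B11=T
run #9 (b=6, q=4, x=6) runs B2->S, B1->T, B7->F, B8->F, B9->F, B11->F; records B1=T, B2=S, B7=F, B8=F, B9=F, B11=F
union over all inputs: B1=T, B1=F, B2=S, B2=E, B3=T, B3=F, B4=S, B4=E, B5=E, B6=T, B7=T, B7=F, B8=T, B8=F, B9=T, B9=F, B10=F, B11=T, B11=F (19 outcomes)
every size-1 subset falls short of the 19 outcomes (best: 10/19)
every size-2 subset falls short of the 19 outcomes (best: 15/19)
every size-3 subset falls short of the 19 outcomes (best: 18/19)
inputs {4, 5, 6, 9} (size 4) cover everything; no size-4 subset with a lexicographically smaller index list covers all 19
Answer: 4, 5, 6, 9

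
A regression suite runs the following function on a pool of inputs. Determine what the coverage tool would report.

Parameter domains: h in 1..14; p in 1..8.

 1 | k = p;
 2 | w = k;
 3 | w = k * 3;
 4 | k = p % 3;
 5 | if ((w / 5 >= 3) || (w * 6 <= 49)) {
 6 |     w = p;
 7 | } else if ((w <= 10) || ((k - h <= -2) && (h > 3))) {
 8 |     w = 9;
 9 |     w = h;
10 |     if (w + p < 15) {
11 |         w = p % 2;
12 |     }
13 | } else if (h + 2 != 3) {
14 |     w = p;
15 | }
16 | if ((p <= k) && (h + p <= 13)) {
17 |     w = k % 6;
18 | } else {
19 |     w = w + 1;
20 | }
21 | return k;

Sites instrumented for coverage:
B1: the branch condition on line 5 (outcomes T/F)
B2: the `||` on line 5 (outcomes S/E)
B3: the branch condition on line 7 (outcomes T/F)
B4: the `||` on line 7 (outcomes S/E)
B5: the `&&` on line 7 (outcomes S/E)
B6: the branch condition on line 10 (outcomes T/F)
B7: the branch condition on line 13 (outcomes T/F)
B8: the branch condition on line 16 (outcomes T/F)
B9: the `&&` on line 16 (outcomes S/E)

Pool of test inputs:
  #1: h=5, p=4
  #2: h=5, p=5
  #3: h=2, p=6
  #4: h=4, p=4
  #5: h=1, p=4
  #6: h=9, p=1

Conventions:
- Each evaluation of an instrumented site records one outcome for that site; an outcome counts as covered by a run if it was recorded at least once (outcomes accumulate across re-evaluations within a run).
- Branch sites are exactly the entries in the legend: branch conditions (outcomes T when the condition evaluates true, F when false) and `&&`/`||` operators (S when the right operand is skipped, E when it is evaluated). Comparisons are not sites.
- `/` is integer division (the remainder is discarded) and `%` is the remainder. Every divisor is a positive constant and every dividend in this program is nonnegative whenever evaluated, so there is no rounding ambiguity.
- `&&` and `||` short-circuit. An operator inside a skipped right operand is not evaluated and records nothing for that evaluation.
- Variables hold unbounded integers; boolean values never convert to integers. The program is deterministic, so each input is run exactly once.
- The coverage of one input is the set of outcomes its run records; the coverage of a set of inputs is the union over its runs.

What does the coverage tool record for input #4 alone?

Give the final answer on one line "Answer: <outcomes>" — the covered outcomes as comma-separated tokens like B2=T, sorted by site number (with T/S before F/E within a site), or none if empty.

Tracing the run of input #4 (h=4, p=4):
  B2->E, B1->F, B4->E, B5->E, B3->T, B6->T, B9->S, B8->F
collecting distinct outcomes: B1=F, B2=E, B3=T, B4=E, B5=E, B6=T, B8=F, B9=S

Answer: B1=F, B2=E, B3=T, B4=E, B5=E, B6=T, B8=F, B9=S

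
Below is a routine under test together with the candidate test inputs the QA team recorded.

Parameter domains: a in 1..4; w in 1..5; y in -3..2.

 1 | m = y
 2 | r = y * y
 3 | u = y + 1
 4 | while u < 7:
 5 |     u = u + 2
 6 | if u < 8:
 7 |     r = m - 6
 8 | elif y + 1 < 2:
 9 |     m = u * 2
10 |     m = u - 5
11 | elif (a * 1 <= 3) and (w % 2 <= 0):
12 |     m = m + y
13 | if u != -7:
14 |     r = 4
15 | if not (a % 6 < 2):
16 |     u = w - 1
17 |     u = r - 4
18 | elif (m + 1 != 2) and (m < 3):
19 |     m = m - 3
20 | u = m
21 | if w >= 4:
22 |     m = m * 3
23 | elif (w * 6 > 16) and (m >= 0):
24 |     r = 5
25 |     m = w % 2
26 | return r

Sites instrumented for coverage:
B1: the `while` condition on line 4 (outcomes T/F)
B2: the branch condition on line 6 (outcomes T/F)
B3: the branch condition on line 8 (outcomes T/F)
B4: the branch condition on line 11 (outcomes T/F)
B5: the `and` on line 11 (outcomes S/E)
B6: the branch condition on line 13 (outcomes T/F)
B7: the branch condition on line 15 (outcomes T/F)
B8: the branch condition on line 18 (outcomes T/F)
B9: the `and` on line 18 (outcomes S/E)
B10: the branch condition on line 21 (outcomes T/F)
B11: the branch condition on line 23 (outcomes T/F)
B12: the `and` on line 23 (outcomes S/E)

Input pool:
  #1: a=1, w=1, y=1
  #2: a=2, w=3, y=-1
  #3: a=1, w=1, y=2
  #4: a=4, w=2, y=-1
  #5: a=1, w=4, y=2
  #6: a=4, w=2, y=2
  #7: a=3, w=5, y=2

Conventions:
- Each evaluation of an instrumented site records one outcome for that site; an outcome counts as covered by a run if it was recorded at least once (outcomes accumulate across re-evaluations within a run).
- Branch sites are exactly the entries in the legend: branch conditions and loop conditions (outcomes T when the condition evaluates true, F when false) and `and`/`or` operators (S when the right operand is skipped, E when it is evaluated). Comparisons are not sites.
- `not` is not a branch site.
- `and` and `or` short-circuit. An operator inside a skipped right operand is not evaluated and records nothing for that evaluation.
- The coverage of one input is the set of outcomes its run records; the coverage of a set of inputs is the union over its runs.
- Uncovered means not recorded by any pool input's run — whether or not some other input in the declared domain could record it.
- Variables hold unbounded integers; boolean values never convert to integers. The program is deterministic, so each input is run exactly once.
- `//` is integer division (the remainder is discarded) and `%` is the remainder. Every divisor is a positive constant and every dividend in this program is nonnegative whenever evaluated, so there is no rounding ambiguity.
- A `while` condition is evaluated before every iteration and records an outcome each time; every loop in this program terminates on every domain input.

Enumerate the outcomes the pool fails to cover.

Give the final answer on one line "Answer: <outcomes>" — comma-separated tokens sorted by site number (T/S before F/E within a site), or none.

run #1 (a=1, w=1, y=1) runs B1->T, B1->T, B1->T, B1->F, B2->F, B3->F, B5->E, B4->F, B6->T, B7->F, B9->S, B8->F, B10->F, B12->S, ...; records B1=T, B1=F, B2=F, B3=F, B4=F, B5=E, B6=T, B7=F, B8=F, B9=S, B10=F, B11=F, B12=S
run #2 (a=2, w=3, y=-1) runs B1->T, B1->T, B1->T, B1->T, B1->F, B2->F, B3->T, B6->T, B7->T, B10->F, B12->E, B11->T; records B1=T, B1=F, B2=F, B3=T, B6=T, B7=T, B10=F, B11=T, B12=E
run #3 (a=1, w=1, y=2) runs B1->T, B1->T, B1->F, B2->T, B6->T, B7->F, B9->E, B8->T, B10->F, B12->S, B11->F; records B1=T, B1=F, B2=T, B6=T, B7=F, B8=T, B9=E, B10=F, B11=F, B12=S
run #4 (a=4, w=2, y=-1) runs B1->T, B1->T, B1->T, B1->T, B1->F, B2->F, B3->T, B6->T, B7->T, B10->F, B12->S, B11->F; records B1=T, B1=F, B2=F, B3=T, B6=T, B7=T, B10=F, B11=F, B12=S
run #5 (a=1, w=4, y=2) runs B1->T, B1->T, B1->F, B2->T, B6->T, B7->F, B9->E, B8->T, B10->T; records B1=T, B1=F, B2=T, B6=T, B7=F, B8=T, B9=E, B10=T
run #6 (a=4, w=2, y=2) runs B1->T, B1->T, B1->F, B2->T, B6->T, B7->T, B10->F, B12->S, B11->F; records B1=T, B1=F, B2=T, B6=T, B7=T, B10=F, B11=F, B12=S
run #7 (a=3, w=5, y=2) runs B1->T, B1->T, B1->F, B2->T, B6->T, B7->T, B10->T; records B1=T, B1=F, B2=T, B6=T, B7=T, B10=T
union over the pool: B1=T, B1=F, B2=T, B2=F, B3=T, B3=F, B4=F, B5=E, B6=T, B7=T, B7=F, B8=T, B8=F, B9=S, B9=E, B10=T, B10=F, B11=T, B11=F, B12=S, B12=E
uncovered (3 of 24): B4=T, B5=S, B6=F

Answer: B4=T, B5=S, B6=F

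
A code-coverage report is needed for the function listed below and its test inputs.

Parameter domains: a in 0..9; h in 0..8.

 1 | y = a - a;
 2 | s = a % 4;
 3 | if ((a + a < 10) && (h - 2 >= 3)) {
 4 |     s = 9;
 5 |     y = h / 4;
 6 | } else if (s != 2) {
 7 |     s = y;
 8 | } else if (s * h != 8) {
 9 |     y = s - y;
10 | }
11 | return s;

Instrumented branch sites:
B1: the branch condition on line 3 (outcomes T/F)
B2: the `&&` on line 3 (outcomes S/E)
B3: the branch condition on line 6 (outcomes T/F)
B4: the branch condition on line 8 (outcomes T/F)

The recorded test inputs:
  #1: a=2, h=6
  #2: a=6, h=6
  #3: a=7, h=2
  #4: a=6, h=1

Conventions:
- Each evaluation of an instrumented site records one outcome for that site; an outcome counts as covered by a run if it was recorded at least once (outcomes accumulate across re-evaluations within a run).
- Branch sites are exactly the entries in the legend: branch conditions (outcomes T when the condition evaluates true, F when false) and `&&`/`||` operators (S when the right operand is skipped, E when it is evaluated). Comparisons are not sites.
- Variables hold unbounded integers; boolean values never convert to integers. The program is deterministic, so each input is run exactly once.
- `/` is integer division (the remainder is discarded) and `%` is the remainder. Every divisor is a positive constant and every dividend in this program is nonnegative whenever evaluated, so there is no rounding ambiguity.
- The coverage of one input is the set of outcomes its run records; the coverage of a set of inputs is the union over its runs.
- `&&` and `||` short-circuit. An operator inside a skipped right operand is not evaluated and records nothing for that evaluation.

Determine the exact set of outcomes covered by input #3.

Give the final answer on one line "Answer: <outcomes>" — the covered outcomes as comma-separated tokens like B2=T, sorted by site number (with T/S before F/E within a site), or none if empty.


Simulating input #3 (a=7, h=2) step by step:
  B2->S, B1->F, B3->T
collecting distinct outcomes: B1=F, B2=S, B3=T
Answer: B1=F, B2=S, B3=T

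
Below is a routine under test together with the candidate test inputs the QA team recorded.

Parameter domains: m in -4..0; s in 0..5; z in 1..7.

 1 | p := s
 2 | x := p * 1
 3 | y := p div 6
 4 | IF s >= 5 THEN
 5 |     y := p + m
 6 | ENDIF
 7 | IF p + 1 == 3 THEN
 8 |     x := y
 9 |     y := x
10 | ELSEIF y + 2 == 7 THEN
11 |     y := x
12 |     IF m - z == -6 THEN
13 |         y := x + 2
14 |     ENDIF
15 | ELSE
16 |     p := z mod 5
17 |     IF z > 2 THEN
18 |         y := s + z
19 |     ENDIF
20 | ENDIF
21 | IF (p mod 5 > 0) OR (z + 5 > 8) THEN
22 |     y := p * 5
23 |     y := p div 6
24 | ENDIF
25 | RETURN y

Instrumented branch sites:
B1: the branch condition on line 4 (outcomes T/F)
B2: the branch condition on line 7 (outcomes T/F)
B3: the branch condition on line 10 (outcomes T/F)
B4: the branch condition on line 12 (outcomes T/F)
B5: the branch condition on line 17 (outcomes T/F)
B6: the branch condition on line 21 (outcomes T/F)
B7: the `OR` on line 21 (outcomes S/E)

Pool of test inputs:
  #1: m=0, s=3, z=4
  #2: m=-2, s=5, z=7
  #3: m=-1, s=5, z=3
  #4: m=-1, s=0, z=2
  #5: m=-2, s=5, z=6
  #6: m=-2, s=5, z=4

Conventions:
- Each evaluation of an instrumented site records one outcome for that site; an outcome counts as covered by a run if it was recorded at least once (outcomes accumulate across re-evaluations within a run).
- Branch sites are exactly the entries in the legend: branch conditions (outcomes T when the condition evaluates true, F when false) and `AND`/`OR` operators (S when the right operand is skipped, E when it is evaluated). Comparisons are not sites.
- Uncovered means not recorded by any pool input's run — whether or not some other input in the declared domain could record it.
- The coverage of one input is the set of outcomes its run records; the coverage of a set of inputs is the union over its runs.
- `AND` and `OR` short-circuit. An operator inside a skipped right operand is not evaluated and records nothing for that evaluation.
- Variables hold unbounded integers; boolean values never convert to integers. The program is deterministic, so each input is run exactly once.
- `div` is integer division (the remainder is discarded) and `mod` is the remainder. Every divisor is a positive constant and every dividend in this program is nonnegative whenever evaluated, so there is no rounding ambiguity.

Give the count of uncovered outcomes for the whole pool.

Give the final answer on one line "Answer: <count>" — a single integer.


#1 (m=0, s=3, z=4) -> covered: B1=F, B2=F, B3=F, B5=T, B6=T, B7=S
#2 (m=-2, s=5, z=7) -> covered: B1=T, B2=F, B3=F, B5=T, B6=T, B7=S
#3 (m=-1, s=5, z=3) -> covered: B1=T, B2=F, B3=F, B5=T, B6=T, B7=S
#4 (m=-1, s=0, z=2) -> covered: B1=F, B2=F, B3=F, B5=F, B6=T, B7=S
#5 (m=-2, s=5, z=6) -> covered: B1=T, B2=F, B3=F, B5=T, B6=T, B7=S
#6 (m=-2, s=5, z=4) -> covered: B1=T, B2=F, B3=F, B5=T, B6=T, B7=S
union over the pool: B1=T, B1=F, B2=F, B3=F, B5=T, B5=F, B6=T, B7=S
uncovered (6 of 14): B2=T, B3=T, B4=T, B4=F, B6=F, B7=E
Answer: 6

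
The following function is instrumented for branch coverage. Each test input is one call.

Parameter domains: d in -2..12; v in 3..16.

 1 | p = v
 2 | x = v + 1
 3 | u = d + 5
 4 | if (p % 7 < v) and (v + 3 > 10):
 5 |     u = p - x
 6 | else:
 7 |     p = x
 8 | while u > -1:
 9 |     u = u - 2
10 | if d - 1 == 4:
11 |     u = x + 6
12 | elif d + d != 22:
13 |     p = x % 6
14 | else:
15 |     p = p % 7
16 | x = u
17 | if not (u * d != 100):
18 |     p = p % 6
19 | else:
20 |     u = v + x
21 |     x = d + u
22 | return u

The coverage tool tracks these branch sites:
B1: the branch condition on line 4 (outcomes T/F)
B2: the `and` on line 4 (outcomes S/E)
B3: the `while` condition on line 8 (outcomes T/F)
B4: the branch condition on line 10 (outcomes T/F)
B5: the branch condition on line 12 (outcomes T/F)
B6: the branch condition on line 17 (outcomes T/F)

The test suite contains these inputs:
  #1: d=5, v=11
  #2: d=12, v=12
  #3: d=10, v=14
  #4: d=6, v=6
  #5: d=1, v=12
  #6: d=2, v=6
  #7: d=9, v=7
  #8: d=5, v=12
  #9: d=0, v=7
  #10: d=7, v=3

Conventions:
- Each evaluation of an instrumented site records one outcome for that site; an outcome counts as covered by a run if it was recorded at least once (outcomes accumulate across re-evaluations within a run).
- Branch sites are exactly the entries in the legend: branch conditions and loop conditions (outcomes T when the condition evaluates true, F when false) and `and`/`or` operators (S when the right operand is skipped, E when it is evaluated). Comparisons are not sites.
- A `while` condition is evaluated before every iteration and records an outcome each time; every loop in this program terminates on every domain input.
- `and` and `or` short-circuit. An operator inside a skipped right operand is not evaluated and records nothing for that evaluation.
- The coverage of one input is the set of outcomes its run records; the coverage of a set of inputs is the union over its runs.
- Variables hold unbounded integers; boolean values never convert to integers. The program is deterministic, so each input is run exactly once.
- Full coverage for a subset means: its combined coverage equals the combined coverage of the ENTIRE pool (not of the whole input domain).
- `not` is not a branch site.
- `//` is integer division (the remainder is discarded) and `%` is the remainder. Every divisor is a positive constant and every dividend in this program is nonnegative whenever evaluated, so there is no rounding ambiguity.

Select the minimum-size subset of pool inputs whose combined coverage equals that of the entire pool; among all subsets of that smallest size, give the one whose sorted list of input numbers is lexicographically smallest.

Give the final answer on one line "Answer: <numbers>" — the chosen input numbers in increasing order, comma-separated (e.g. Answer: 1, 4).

test 1 (d=5, v=11) fires B2->E, B1->T, B3->F, B4->T, B6->F; hits B1=T, B2=E, B3=F, B4=T, B6=F
test 2 (d=12, v=12) fires B2->E, B1->T, B3->F, B4->F, B5->T, B6->F; hits B1=T, B2=E, B3=F, B4=F, B5=T, B6=F
test 3 (d=10, v=14) fires B2->E, B1->T, B3->F, B4->F, B5->T, B6->F; hits B1=T, B2=E, B3=F, B4=F, B5=T, B6=F
test 4 (d=6, v=6) fires B2->S, B1->F, B3->T, B3->T, B3->T, B3->T, B3->T, B3->T, B3->F, B4->F, B5->T, B6->F; hits B1=F, B2=S, B3=T, B3=F, B4=F, B5=T, B6=F
test 5 (d=1, v=12) fires B2->E, B1->T, B3->F, B4->F, B5->T, B6->F; hits B1=T, B2=E, B3=F, B4=F, B5=T, B6=F
test 6 (d=2, v=6) fires B2->S, B1->F, B3->T, B3->T, B3->T, B3->T, B3->F, B4->F, B5->T, B6->F; hits B1=F, B2=S, B3=T, B3=F, B4=F, B5=T, B6=F
test 7 (d=9, v=7) fires B2->E, B1->F, B3->T, B3->T, B3->T, B3->T, B3->T, B3->T, B3->T, B3->T, B3->F, B4->F, B5->T, B6->F; hits B1=F, B2=E, B3=T, B3=F, B4=F, B5=T, B6=F
test 8 (d=5, v=12) fires B2->E, B1->T, B3->F, B4->T, B6->F; hits B1=T, B2=E, B3=F, B4=T, B6=F
test 9 (d=0, v=7) fires B2->E, B1->F, B3->T, B3->T, B3->T, B3->F, B4->F, B5->T, B6->F; hits B1=F, B2=E, B3=T, B3=F, B4=F, B5=T, B6=F
test 10 (d=7, v=3) fires B2->S, B1->F, B3->T, B3->T, B3->T, B3->T, B3->T, B3->T, B3->T, B3->F, B4->F, B5->T, B6->F; hits B1=F, B2=S, B3=T, B3=F, B4=F, B5=T, B6=F
together the pool reaches 10 outcomes: B1=T, B1=F, B2=S, B2=E, B3=T, B3=F, B4=T, B4=F, B5=T, B6=F
every size-1 subset falls short of the 10 outcomes (best: 7/10)
at size 2, {1, 4} reaches all 10 outcomes; every lexicographically earlier size-2 subset fails

Answer: 1, 4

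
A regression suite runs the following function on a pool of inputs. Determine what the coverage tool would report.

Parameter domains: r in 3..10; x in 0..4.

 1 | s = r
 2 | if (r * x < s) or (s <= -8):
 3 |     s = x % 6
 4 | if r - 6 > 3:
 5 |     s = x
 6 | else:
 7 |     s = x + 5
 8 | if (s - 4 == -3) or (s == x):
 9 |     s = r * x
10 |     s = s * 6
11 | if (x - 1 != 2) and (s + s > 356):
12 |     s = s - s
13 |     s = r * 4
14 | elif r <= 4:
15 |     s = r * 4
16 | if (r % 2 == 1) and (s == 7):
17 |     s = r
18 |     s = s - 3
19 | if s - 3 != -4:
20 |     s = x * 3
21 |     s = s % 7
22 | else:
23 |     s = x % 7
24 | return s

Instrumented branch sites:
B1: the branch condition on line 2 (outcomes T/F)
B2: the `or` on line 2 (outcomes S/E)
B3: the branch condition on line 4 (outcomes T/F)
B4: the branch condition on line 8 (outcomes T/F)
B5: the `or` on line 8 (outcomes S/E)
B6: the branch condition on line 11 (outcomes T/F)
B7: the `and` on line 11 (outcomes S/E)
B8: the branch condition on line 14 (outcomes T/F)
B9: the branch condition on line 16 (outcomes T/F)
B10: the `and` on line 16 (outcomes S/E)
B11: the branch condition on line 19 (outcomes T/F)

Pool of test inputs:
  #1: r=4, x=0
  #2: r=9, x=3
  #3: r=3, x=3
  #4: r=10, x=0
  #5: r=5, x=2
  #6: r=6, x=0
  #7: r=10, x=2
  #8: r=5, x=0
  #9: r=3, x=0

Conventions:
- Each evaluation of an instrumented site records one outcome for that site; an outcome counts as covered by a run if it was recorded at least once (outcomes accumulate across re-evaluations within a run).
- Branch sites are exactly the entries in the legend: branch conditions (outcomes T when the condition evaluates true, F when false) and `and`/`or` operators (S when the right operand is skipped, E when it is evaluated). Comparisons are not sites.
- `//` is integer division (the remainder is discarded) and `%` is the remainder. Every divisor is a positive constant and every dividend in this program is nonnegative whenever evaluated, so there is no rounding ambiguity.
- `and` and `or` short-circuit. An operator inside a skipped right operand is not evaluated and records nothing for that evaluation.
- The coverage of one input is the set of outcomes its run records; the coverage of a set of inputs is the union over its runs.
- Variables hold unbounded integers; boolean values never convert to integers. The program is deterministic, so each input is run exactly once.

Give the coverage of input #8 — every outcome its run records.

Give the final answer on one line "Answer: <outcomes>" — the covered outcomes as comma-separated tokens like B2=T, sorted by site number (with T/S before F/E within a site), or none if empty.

Simulating input #8 (r=5, x=0) step by step:
  B2->S, B1->T, B3->F, B5->E, B4->F, B7->E, B6->F, B8->F, B10->E, B9->F
  B11->T
deduplicating events, the covered set is: B1=T, B2=S, B3=F, B4=F, B5=E, B6=F, B7=E, B8=F, B9=F, B10=E, B11=T

Answer: B1=T, B2=S, B3=F, B4=F, B5=E, B6=F, B7=E, B8=F, B9=F, B10=E, B11=T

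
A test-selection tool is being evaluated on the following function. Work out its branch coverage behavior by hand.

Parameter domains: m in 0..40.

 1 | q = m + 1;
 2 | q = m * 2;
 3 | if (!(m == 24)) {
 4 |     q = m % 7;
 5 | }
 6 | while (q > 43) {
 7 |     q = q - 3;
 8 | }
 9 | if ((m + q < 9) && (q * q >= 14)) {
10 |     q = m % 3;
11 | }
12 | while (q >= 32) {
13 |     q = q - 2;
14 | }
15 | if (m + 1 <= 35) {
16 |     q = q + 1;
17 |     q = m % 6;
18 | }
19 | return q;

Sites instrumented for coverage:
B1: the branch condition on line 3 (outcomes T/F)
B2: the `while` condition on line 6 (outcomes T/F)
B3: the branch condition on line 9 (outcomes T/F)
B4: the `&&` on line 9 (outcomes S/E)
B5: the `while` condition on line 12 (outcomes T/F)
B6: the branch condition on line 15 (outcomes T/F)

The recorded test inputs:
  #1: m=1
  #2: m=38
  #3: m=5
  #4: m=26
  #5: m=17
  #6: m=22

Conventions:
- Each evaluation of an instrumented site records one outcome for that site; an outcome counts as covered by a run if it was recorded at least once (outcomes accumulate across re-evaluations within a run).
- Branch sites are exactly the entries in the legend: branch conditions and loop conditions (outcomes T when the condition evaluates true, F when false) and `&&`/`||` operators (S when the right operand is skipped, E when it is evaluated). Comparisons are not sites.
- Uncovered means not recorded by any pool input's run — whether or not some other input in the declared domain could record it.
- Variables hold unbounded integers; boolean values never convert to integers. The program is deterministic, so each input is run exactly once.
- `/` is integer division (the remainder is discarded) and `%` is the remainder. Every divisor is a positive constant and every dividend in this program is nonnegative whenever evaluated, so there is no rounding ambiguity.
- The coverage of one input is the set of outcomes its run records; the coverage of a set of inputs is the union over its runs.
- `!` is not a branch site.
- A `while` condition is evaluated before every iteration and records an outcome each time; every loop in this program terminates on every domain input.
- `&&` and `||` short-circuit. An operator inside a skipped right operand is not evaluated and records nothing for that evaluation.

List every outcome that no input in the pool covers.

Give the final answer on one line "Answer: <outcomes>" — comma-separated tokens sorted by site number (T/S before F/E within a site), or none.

input #1 (m=1): events B1->T, B2->F, B4->E, B3->F, B5->F, B6->T; covers B1=T, B2=F, B3=F, B4=E, B5=F, B6=T
input #2 (m=38): events B1->T, B2->F, B4->S, B3->F, B5->F, B6->F; covers B1=T, B2=F, B3=F, B4=S, B5=F, B6=F
input #3 (m=5): events B1->T, B2->F, B4->S, B3->F, B5->F, B6->T; covers B1=T, B2=F, B3=F, B4=S, B5=F, B6=T
input #4 (m=26): events B1->T, B2->F, B4->S, B3->F, B5->F, B6->T; covers B1=T, B2=F, B3=F, B4=S, B5=F, B6=T
input #5 (m=17): events B1->T, B2->F, B4->S, B3->F, B5->F, B6->T; covers B1=T, B2=F, B3=F, B4=S, B5=F, B6=T
input #6 (m=22): events B1->T, B2->F, B4->S, B3->F, B5->F, B6->T; covers B1=T, B2=F, B3=F, B4=S, B5=F, B6=T
union over the pool: B1=T, B2=F, B3=F, B4=S, B4=E, B5=F, B6=T, B6=F
uncovered (4 of 12): B1=F, B2=T, B3=T, B5=T

Answer: B1=F, B2=T, B3=T, B5=T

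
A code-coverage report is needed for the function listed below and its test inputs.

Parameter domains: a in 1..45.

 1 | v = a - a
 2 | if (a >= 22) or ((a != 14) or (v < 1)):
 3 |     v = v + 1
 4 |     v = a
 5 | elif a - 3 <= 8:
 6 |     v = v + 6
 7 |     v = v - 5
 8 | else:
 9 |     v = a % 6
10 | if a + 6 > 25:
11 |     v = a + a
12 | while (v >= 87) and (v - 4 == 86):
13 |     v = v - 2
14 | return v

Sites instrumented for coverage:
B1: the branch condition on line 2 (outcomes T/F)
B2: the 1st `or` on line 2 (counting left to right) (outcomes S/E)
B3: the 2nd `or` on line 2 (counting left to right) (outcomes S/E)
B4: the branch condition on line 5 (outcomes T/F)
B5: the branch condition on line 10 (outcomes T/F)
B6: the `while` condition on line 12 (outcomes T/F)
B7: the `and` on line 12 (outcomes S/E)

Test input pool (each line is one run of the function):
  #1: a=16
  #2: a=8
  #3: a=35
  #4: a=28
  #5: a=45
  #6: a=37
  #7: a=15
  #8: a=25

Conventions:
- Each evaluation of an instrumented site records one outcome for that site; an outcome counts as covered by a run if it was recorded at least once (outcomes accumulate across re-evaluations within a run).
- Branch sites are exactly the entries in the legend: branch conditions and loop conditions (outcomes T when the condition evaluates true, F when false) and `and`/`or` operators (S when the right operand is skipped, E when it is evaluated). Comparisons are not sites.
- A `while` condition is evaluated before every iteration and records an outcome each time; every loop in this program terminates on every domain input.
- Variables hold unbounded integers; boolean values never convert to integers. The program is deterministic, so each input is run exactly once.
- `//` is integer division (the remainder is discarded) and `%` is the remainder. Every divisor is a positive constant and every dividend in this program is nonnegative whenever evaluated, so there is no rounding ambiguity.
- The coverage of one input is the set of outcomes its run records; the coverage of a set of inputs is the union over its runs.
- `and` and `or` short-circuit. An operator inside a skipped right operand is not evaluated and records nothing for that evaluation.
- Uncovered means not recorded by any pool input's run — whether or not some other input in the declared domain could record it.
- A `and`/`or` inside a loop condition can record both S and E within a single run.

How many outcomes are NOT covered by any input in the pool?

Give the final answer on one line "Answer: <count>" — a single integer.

input #1 (a=16): events B2->E, B3->S, B1->T, B5->F, B7->S, B6->F; covers B1=T, B2=E, B3=S, B5=F, B6=F, B7=S
input #2 (a=8): events B2->E, B3->S, B1->T, B5->F, B7->S, B6->F; covers B1=T, B2=E, B3=S, B5=F, B6=F, B7=S
input #3 (a=35): events B2->S, B1->T, B5->T, B7->S, B6->F; covers B1=T, B2=S, B5=T, B6=F, B7=S
input #4 (a=28): events B2->S, B1->T, B5->T, B7->S, B6->F; covers B1=T, B2=S, B5=T, B6=F, B7=S
input #5 (a=45): events B2->S, B1->T, B5->T, B7->E, B6->T, B7->E, B6->F; covers B1=T, B2=S, B5=T, B6=T, B6=F, B7=E
input #6 (a=37): events B2->S, B1->T, B5->T, B7->S, B6->F; covers B1=T, B2=S, B5=T, B6=F, B7=S
input #7 (a=15): events B2->E, B3->S, B1->T, B5->F, B7->S, B6->F; covers B1=T, B2=E, B3=S, B5=F, B6=F, B7=S
input #8 (a=25): events B2->S, B1->T, B5->T, B7->S, B6->F; covers B1=T, B2=S, B5=T, B6=F, B7=S
union over the pool: B1=T, B2=S, B2=E, B3=S, B5=T, B5=F, B6=T, B6=F, B7=S, B7=E
uncovered (4 of 14): B1=F, B3=E, B4=T, B4=F

Answer: 4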